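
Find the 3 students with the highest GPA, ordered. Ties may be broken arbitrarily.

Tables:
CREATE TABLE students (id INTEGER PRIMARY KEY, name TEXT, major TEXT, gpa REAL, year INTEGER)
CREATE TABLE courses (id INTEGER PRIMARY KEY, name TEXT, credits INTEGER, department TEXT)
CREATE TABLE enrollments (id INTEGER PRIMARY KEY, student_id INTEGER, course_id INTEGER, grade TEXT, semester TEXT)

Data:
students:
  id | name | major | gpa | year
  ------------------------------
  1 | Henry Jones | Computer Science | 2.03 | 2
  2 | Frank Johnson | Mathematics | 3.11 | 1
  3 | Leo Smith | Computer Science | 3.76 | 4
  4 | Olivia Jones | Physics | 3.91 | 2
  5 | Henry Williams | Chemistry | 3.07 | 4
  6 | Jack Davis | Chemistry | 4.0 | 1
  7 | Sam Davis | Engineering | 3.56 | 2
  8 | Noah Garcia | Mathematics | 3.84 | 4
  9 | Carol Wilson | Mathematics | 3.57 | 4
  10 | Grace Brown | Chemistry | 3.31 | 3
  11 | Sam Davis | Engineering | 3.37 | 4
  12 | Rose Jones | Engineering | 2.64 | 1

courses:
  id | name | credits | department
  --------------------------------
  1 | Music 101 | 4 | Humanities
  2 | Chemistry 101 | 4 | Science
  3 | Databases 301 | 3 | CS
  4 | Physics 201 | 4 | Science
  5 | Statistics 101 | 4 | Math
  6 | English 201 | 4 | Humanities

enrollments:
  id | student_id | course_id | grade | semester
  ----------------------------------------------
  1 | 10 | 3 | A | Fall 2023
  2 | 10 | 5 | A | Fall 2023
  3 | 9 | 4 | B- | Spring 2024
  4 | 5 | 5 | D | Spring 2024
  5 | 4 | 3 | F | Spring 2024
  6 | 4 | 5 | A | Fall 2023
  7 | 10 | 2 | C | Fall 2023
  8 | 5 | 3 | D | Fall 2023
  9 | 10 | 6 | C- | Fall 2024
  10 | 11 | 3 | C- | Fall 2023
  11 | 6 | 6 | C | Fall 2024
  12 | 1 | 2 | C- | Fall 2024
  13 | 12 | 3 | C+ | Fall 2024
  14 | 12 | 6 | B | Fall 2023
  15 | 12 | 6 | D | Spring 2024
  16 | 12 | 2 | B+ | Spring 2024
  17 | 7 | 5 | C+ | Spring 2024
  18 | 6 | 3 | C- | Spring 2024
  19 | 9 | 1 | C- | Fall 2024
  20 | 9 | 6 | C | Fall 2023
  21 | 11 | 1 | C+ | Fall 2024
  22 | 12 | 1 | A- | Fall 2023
SELECT name, gpa FROM students ORDER BY gpa DESC LIMIT 3

Execution result:
name | gpa
Jack Davis | 4.00
Olivia Jones | 3.91
Noah Garcia | 3.84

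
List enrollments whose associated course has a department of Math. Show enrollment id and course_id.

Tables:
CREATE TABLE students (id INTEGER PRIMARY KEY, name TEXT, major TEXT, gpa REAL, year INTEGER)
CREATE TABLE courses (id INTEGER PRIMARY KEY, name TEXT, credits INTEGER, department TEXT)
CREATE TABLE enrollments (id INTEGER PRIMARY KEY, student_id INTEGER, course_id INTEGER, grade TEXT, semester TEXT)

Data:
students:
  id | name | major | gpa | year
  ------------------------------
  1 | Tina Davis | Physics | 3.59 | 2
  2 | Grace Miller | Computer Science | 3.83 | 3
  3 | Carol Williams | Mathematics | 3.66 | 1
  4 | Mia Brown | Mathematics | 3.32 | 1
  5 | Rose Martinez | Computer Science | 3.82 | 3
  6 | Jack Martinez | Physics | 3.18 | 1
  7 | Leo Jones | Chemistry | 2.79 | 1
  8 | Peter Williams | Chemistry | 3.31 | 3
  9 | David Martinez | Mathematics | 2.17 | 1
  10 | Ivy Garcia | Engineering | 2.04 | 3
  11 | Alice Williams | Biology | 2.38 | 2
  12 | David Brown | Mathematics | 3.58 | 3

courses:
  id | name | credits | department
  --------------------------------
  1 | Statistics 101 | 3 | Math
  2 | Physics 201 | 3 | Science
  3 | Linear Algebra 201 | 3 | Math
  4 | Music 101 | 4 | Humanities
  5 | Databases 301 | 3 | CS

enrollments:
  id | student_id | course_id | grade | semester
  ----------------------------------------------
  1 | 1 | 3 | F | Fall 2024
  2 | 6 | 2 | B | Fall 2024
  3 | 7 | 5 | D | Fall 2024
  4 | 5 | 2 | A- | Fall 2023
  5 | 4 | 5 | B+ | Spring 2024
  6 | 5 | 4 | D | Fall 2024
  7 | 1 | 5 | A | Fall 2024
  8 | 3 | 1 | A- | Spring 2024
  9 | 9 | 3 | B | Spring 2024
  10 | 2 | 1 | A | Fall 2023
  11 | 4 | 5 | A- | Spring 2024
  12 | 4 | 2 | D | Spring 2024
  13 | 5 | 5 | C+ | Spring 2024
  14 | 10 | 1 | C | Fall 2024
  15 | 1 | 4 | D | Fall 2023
SELECT id, course_id FROM enrollments WHERE course_id IN (SELECT id FROM courses WHERE department = 'Math')

Execution result:
id | course_id
1 | 3
8 | 1
9 | 3
10 | 1
14 | 1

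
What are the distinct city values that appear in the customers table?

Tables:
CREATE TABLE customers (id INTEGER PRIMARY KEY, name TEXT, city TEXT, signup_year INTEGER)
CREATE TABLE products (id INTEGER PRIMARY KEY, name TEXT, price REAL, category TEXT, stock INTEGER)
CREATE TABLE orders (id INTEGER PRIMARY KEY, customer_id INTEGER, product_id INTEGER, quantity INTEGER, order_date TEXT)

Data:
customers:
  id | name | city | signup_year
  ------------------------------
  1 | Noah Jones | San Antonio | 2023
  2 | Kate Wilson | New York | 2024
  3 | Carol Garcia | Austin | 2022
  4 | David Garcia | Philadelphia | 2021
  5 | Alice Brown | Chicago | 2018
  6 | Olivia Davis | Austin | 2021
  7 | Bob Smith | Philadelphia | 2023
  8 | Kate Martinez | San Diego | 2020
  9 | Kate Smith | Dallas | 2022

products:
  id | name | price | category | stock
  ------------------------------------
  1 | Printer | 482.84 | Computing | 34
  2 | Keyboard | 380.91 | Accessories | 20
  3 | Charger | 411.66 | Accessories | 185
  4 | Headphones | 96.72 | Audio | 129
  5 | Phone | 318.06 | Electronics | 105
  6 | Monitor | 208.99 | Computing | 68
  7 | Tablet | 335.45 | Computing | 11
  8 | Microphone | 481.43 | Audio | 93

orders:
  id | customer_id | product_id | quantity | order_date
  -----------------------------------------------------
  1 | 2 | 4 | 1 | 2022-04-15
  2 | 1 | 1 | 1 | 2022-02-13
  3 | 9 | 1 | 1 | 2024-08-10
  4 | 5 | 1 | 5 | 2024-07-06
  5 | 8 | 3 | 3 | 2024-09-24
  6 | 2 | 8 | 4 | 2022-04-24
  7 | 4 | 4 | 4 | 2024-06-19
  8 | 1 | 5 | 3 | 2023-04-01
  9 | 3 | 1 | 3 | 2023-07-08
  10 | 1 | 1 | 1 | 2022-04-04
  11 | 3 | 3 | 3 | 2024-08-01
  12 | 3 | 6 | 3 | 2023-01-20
SELECT DISTINCT city FROM customers

Execution result:
city
San Antonio
New York
Austin
Philadelphia
Chicago
San Diego
Dallas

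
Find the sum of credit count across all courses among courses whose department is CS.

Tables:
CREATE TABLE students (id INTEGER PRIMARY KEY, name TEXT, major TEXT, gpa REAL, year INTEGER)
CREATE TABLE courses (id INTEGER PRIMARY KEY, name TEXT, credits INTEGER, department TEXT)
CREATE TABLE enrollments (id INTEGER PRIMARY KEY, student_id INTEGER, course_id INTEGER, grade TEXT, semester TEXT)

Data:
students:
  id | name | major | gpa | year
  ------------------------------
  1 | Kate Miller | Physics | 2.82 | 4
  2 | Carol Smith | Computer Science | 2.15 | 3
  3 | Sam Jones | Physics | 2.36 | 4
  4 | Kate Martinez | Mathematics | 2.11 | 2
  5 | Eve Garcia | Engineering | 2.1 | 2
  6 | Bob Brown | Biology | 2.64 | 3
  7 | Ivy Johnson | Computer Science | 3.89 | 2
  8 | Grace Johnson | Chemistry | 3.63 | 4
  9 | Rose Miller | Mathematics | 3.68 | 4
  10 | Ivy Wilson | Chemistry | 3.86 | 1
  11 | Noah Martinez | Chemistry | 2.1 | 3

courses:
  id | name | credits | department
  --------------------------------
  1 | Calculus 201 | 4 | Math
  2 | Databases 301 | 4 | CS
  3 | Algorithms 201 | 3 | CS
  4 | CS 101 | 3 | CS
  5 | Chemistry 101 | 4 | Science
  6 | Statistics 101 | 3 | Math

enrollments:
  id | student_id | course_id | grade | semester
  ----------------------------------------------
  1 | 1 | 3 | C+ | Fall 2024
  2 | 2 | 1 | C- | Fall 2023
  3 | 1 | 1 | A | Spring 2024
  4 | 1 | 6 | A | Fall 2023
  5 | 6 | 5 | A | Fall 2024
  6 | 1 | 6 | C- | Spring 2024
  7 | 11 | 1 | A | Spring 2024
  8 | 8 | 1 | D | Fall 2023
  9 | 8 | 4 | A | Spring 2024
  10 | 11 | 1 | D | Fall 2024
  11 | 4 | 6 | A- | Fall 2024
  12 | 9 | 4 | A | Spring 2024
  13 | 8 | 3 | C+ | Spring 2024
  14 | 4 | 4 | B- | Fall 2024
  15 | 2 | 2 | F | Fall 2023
SELECT SUM(credits) FROM courses WHERE department = 'CS'

Execution result:
10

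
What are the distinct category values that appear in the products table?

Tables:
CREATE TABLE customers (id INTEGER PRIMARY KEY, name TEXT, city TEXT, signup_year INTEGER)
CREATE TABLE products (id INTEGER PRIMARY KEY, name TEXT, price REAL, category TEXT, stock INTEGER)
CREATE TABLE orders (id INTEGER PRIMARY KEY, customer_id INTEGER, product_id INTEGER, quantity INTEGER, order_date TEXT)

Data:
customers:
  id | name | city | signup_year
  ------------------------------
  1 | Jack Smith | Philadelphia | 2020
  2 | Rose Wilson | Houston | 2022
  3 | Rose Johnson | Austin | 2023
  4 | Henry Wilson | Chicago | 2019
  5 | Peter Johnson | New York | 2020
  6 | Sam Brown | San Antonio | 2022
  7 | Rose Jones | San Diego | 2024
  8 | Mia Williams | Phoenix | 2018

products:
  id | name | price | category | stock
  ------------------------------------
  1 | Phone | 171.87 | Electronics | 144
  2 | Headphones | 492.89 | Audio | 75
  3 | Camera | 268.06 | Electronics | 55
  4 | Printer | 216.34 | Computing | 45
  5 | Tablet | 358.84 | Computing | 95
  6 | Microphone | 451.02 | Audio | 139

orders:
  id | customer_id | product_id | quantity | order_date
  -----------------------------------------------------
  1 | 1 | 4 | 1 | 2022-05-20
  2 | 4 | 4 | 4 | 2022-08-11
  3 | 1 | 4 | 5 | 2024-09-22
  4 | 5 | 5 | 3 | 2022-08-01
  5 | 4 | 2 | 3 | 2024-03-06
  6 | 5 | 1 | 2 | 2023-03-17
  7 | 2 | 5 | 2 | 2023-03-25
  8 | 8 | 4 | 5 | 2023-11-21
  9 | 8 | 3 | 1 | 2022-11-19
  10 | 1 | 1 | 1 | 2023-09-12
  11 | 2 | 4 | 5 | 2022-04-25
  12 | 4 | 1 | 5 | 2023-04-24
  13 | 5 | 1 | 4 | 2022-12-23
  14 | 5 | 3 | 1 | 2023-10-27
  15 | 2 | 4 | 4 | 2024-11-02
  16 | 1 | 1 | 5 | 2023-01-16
SELECT DISTINCT category FROM products

Execution result:
category
Electronics
Audio
Computing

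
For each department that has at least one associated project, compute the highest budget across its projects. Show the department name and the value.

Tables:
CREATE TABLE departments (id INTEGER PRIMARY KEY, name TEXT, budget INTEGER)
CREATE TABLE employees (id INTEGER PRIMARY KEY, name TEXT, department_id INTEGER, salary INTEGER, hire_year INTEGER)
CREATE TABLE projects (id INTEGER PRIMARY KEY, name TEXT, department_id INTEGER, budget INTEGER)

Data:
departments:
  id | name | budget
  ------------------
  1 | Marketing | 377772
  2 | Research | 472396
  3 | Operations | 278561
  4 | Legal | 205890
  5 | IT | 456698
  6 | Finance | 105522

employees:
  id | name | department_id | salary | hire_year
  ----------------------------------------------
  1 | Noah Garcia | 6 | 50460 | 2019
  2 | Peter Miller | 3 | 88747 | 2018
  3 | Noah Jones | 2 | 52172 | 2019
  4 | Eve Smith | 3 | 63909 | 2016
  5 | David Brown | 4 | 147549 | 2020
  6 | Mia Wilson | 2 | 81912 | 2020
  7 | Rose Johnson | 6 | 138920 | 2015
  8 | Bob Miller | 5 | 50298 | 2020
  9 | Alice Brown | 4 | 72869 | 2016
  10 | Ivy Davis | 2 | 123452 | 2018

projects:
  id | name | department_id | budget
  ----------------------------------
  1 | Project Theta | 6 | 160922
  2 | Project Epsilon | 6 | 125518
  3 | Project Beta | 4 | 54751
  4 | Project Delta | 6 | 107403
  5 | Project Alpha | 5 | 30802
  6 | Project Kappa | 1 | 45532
SELECT p.name, MAX(c.budget) AS max_budget FROM projects c JOIN departments p ON c.department_id = p.id GROUP BY p.id, p.name

Execution result:
name | max_budget
Marketing | 45532
Legal | 54751
IT | 30802
Finance | 160922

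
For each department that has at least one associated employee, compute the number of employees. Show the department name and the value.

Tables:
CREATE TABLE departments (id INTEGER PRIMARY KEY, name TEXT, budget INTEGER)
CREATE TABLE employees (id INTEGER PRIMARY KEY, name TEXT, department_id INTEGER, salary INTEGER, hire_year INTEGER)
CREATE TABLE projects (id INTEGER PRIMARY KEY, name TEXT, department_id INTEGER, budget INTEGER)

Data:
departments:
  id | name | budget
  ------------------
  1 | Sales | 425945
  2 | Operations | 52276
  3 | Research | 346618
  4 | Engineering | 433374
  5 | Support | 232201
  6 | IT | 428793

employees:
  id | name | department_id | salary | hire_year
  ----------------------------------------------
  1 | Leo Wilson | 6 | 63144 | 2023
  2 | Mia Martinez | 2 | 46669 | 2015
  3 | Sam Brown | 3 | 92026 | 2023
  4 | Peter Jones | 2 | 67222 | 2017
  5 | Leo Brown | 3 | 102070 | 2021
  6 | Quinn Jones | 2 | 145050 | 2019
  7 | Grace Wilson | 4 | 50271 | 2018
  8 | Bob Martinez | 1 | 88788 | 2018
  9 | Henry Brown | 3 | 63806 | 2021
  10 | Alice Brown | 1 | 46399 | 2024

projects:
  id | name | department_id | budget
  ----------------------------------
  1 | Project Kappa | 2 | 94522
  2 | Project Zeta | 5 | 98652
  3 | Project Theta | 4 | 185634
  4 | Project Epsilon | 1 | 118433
SELECT p.name, COUNT(*) AS n FROM employees c JOIN departments p ON c.department_id = p.id GROUP BY p.id, p.name

Execution result:
name | n
Sales | 2
Operations | 3
Research | 3
Engineering | 1
IT | 1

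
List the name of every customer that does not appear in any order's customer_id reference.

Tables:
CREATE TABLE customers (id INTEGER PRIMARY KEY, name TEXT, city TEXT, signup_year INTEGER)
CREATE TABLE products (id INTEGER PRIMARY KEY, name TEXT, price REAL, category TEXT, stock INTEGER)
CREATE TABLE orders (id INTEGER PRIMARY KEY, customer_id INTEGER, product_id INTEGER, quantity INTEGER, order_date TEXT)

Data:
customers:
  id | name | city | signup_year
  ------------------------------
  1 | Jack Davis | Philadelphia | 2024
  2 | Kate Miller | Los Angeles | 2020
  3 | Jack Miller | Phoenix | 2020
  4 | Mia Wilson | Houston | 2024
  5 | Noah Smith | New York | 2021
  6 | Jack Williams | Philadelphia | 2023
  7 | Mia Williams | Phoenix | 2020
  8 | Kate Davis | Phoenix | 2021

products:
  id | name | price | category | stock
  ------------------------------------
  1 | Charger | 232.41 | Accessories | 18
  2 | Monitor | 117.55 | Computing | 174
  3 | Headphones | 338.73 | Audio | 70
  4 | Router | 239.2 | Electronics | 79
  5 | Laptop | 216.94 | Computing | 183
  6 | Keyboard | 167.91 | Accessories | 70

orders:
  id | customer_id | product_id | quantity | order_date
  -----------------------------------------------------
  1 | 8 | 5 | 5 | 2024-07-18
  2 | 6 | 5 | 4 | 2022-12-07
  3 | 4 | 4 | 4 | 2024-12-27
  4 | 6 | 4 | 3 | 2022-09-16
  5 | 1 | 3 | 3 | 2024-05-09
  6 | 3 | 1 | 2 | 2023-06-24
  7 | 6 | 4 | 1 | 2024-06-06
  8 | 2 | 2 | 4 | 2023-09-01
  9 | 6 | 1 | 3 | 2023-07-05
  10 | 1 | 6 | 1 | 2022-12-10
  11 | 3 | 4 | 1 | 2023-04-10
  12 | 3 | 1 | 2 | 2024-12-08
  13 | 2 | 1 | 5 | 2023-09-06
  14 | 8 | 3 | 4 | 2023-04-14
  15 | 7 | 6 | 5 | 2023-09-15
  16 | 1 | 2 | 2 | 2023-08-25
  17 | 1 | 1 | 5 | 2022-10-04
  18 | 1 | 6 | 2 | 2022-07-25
SELECT p.name FROM customers p LEFT JOIN orders c ON c.customer_id = p.id WHERE c.id IS NULL

Execution result:
Noah Smith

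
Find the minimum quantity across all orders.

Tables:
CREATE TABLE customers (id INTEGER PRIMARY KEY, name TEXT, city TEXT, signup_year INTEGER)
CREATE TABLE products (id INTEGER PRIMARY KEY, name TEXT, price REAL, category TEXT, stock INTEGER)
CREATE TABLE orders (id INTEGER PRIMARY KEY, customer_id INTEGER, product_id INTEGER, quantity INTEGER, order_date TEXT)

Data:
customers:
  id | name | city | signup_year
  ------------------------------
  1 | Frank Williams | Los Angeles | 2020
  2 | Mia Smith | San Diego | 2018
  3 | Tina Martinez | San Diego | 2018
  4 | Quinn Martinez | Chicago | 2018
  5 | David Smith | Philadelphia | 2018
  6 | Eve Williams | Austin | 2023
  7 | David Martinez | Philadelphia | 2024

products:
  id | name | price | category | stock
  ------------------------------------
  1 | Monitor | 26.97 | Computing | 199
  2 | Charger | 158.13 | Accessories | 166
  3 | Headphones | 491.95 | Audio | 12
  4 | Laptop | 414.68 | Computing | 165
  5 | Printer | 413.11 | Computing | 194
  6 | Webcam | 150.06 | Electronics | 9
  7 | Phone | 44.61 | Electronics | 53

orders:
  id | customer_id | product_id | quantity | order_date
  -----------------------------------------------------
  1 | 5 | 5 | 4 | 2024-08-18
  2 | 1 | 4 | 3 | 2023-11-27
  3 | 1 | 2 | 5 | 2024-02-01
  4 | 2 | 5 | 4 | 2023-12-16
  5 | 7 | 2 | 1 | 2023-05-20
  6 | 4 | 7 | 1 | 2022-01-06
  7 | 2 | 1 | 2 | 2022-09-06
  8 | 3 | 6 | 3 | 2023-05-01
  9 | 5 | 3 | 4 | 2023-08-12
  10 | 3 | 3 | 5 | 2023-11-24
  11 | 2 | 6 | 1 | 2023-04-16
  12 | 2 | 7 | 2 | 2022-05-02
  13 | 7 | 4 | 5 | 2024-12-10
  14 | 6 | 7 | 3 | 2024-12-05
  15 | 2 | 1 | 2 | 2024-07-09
SELECT MIN(quantity) FROM orders

Execution result:
1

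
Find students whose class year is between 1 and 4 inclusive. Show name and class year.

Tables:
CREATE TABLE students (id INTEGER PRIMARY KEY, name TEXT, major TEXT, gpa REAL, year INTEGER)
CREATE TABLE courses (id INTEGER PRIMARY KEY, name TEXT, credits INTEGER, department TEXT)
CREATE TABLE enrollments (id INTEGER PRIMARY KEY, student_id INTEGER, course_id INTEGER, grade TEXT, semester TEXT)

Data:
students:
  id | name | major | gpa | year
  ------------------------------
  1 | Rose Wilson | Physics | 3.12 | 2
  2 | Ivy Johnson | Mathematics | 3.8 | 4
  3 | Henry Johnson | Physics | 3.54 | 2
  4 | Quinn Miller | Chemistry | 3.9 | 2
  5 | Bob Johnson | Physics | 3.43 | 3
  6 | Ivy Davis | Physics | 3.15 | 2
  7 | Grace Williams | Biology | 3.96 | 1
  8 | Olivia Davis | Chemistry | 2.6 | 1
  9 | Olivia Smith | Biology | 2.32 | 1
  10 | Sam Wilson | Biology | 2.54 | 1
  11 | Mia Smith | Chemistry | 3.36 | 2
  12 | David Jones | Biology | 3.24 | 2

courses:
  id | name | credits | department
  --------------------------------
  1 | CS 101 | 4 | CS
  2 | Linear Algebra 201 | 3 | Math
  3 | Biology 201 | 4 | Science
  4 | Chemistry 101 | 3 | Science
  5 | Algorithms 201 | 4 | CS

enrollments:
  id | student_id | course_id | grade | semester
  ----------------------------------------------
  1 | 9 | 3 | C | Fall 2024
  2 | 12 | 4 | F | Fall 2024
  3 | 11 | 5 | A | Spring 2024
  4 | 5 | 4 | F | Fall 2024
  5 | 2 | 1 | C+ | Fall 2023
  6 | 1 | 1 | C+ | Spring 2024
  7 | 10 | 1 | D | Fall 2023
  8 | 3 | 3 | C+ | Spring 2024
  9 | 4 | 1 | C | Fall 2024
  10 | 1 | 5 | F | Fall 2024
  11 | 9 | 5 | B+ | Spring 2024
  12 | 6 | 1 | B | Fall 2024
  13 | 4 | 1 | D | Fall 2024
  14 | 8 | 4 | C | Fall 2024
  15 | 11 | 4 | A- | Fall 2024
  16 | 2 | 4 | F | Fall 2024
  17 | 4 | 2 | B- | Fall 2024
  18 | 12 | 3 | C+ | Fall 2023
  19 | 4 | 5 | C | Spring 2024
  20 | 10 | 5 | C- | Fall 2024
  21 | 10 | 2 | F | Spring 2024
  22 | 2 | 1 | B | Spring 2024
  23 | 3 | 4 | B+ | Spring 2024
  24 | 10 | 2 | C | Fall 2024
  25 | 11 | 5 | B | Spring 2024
SELECT name, year FROM students WHERE year BETWEEN 1 AND 4

Execution result:
name | year
Rose Wilson | 2
Ivy Johnson | 4
Henry Johnson | 2
Quinn Miller | 2
Bob Johnson | 3
Ivy Davis | 2
Grace Williams | 1
Olivia Davis | 1
Olivia Smith | 1
Sam Wilson | 1
Mia Smith | 2
David Jones | 2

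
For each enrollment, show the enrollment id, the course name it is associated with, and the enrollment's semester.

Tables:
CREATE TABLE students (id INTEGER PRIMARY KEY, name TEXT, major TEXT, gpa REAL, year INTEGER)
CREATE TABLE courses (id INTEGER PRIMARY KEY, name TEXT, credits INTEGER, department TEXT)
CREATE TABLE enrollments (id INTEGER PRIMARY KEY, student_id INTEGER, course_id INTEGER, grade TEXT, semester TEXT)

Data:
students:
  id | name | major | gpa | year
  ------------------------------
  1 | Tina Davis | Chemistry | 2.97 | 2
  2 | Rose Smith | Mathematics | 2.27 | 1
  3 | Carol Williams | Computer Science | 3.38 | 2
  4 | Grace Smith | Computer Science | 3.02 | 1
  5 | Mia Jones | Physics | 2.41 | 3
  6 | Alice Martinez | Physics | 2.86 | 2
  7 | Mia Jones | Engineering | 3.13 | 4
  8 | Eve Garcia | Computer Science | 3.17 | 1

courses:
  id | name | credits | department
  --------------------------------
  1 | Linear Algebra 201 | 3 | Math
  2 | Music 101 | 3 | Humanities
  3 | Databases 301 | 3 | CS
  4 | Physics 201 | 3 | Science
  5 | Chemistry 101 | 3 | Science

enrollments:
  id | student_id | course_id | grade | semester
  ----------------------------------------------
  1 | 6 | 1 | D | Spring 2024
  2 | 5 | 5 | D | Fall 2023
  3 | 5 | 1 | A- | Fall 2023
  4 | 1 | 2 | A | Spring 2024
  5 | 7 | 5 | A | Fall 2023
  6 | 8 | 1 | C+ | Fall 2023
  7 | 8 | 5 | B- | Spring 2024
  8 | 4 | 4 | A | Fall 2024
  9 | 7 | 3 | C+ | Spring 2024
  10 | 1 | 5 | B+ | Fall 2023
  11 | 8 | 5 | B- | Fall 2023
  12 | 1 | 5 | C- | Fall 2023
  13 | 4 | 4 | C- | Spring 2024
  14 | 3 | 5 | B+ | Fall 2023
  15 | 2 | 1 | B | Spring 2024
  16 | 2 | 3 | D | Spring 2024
SELECT c.id, p.name AS course, c.semester FROM enrollments c JOIN courses p ON c.course_id = p.id

Execution result:
id | course | semester
1 | Linear Algebra 201 | Spring 2024
2 | Chemistry 101 | Fall 2023
3 | Linear Algebra 201 | Fall 2023
4 | Music 101 | Spring 2024
5 | Chemistry 101 | Fall 2023
6 | Linear Algebra 201 | Fall 2023
7 | Chemistry 101 | Spring 2024
8 | Physics 201 | Fall 2024
9 | Databases 301 | Spring 2024
10 | Chemistry 101 | Fall 2023
11 | Chemistry 101 | Fall 2023
12 | Chemistry 101 | Fall 2023
13 | Physics 201 | Spring 2024
14 | Chemistry 101 | Fall 2023
15 | Linear Algebra 201 | Spring 2024
16 | Databases 301 | Spring 2024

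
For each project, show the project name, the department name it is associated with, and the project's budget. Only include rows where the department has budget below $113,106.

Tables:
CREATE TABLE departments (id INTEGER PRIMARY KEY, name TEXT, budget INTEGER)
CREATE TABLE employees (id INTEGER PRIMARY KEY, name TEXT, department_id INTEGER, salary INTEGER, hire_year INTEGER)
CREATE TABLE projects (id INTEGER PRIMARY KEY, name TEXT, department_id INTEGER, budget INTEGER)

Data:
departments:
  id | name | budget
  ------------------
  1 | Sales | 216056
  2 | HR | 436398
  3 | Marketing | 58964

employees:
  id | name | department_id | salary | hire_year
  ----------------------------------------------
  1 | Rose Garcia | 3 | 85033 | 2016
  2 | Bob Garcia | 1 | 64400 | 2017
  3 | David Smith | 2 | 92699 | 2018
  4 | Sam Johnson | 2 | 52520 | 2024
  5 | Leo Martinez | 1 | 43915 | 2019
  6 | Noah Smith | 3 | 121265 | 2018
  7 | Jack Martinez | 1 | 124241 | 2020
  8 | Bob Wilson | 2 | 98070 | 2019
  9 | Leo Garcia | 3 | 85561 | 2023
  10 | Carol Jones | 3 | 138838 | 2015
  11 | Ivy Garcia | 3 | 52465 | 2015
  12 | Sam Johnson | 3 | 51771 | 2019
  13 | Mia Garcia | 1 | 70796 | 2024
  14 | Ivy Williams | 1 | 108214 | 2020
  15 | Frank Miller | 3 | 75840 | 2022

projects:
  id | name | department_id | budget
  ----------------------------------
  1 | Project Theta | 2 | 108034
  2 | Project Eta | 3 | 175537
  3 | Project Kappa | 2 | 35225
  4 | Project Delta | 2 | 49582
SELECT c.name, p.name AS department, c.budget FROM projects c JOIN departments p ON c.department_id = p.id WHERE p.budget < 113106

Execution result:
name | department | budget
Project Eta | Marketing | 175537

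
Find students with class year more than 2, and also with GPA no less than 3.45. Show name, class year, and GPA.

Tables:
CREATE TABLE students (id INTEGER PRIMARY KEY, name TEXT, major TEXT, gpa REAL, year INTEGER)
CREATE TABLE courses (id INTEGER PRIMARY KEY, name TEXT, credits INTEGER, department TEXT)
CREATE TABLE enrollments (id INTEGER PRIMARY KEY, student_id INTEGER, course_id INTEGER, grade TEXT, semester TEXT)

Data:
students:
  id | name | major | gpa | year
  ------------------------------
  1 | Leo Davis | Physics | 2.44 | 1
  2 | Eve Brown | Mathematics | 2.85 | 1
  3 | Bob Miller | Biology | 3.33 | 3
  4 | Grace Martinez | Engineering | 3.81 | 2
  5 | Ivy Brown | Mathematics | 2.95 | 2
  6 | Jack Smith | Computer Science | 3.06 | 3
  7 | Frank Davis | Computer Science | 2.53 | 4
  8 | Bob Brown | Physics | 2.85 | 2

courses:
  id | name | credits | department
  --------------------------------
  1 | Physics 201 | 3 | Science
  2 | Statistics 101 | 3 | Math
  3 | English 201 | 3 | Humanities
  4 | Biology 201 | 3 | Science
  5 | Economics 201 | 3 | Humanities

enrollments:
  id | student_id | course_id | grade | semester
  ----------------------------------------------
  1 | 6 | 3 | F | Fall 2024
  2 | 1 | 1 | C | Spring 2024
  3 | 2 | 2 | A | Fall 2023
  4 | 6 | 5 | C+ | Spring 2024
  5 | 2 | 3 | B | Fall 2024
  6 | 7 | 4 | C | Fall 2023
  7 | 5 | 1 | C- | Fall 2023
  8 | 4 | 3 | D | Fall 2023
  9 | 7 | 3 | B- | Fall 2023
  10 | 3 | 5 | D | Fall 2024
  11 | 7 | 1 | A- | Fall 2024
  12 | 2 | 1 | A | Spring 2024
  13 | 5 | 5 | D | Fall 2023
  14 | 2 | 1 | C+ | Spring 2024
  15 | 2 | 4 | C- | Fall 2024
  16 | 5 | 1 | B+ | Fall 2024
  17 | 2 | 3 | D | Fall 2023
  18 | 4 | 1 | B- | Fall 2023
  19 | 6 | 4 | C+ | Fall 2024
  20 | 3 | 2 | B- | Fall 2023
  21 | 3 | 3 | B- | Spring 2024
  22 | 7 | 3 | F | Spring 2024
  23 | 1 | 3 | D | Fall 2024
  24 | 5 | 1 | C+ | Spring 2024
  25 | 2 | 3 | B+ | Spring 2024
SELECT name, year, gpa FROM students WHERE year > 2 AND gpa >= 3.45

Execution result:
(no rows)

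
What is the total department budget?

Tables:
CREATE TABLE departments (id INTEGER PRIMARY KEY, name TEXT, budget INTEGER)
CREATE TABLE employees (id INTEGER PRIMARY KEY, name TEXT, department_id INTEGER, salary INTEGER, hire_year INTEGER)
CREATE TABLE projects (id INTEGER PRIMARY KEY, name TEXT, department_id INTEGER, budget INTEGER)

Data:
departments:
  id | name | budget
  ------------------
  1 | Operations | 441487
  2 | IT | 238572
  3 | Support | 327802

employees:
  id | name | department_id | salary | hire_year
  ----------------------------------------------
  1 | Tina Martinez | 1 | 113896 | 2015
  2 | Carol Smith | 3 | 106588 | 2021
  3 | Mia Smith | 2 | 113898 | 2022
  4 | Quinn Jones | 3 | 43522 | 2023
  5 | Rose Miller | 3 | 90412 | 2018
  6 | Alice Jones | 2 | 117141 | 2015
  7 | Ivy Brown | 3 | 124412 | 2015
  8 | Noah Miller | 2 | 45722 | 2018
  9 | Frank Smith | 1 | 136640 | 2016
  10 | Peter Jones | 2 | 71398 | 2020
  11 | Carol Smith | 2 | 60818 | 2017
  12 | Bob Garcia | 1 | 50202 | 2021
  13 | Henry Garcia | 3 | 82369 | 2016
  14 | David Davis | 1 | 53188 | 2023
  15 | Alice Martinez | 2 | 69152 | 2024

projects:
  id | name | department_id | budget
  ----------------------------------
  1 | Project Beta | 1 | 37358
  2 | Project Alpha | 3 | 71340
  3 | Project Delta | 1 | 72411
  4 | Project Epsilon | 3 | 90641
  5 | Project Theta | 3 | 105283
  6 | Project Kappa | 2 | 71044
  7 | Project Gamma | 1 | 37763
SELECT SUM(budget) FROM departments

Execution result:
1007861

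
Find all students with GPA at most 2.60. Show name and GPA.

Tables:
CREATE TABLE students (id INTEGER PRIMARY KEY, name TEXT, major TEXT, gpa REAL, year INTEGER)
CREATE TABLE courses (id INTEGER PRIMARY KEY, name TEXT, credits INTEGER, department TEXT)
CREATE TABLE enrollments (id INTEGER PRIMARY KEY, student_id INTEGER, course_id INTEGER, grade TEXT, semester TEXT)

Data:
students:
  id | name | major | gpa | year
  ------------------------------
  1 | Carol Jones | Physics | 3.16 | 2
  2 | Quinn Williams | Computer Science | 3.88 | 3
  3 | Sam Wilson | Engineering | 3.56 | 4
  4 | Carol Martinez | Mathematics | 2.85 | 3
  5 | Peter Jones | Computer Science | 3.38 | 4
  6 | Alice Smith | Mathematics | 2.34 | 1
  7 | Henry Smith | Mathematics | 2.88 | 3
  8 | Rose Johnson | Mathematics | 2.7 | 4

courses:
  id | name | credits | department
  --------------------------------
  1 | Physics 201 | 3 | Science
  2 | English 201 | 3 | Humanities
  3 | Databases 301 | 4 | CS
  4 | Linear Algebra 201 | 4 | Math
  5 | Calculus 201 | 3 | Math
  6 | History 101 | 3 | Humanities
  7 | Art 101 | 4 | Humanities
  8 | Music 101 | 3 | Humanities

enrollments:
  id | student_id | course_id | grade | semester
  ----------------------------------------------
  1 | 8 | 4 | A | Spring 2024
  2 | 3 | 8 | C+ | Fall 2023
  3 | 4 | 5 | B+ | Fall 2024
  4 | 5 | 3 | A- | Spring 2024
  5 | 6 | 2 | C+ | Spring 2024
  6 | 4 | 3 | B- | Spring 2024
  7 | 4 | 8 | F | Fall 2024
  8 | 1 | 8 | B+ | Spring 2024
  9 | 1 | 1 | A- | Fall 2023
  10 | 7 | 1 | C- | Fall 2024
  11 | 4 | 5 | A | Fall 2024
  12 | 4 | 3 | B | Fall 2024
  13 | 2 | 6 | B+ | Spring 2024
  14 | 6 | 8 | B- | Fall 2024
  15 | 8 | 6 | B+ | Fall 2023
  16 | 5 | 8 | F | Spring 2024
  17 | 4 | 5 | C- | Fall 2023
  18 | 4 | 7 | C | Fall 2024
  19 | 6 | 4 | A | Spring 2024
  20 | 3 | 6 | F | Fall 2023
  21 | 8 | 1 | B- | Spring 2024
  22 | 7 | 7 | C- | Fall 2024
SELECT name, gpa FROM students WHERE gpa <= 2.6

Execution result:
name | gpa
Alice Smith | 2.34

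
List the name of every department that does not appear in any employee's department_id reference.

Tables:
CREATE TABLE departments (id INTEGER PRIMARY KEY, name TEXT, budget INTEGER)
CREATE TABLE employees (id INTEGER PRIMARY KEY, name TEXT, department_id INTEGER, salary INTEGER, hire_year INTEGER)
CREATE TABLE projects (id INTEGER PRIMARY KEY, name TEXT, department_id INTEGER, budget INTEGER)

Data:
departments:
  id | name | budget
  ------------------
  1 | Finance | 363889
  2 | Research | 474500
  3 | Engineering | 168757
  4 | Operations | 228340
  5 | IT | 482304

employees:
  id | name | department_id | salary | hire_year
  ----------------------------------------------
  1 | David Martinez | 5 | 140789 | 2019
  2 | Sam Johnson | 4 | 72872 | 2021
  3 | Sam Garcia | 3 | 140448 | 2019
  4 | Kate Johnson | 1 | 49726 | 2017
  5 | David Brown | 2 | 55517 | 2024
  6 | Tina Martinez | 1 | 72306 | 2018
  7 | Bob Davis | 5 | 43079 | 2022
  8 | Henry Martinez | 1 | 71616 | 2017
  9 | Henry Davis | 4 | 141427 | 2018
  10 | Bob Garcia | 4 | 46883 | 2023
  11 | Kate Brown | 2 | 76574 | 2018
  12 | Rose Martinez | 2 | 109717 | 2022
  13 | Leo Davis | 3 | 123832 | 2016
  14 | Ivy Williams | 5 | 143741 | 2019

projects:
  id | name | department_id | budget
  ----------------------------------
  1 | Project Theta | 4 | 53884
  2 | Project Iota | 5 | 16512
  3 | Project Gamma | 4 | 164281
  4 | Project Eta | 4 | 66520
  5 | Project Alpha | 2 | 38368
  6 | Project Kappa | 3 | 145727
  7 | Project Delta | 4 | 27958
SELECT p.name FROM departments p LEFT JOIN employees c ON c.department_id = p.id WHERE c.id IS NULL

Execution result:
(no rows)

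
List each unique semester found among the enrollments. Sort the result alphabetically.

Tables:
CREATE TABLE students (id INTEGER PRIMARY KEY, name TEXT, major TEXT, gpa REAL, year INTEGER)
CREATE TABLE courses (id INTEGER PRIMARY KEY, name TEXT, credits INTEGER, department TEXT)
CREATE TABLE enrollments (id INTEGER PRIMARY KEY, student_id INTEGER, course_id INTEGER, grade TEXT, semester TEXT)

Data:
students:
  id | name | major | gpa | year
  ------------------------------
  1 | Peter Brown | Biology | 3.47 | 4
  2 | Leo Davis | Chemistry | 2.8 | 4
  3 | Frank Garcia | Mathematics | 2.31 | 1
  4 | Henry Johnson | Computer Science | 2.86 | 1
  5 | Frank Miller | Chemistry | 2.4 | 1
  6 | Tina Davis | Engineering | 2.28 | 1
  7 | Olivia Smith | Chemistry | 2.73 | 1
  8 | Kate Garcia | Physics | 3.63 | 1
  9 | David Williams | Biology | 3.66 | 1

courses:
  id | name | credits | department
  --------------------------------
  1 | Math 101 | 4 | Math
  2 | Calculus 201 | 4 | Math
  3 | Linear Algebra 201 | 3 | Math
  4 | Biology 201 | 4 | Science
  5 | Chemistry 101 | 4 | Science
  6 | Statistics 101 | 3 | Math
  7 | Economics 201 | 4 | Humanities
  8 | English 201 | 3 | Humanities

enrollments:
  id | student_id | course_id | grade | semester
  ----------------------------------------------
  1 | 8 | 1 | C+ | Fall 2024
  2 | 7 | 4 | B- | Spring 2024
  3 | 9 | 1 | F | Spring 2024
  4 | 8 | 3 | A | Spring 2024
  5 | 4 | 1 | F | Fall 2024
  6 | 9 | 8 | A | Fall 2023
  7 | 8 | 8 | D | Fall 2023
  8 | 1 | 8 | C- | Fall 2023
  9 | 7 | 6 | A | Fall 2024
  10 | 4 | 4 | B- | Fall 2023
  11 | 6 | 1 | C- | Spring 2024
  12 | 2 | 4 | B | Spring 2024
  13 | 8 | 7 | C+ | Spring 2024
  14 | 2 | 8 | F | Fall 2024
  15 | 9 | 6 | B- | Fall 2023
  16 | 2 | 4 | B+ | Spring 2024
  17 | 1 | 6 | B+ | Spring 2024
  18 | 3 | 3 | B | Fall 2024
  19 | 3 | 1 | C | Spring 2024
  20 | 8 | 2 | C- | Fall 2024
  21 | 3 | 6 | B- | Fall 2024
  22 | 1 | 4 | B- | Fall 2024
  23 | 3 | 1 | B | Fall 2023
SELECT DISTINCT semester FROM enrollments ORDER BY semester

Execution result:
semester
Fall 2023
Fall 2024
Spring 2024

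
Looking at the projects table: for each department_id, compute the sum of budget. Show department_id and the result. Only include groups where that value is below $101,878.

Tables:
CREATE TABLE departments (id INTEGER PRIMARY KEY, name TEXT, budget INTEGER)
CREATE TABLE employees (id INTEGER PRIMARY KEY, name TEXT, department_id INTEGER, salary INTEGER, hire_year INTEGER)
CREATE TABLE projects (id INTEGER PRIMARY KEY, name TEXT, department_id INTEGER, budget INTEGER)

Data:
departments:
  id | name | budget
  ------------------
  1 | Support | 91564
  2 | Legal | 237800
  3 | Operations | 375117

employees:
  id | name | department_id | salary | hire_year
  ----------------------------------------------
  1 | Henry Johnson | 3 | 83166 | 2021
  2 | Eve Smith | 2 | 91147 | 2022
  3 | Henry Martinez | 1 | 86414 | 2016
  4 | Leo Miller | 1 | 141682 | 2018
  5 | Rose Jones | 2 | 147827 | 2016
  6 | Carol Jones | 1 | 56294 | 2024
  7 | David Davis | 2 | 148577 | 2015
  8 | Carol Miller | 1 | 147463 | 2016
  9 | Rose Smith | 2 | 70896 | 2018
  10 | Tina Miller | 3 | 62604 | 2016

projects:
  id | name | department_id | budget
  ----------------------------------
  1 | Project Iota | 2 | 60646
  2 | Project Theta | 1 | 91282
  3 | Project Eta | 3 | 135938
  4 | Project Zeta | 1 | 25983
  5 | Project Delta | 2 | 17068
SELECT department_id, SUM(budget) AS sum_budget FROM projects GROUP BY department_id HAVING SUM(budget) < 101878

Execution result:
department_id | sum_budget
2 | 77714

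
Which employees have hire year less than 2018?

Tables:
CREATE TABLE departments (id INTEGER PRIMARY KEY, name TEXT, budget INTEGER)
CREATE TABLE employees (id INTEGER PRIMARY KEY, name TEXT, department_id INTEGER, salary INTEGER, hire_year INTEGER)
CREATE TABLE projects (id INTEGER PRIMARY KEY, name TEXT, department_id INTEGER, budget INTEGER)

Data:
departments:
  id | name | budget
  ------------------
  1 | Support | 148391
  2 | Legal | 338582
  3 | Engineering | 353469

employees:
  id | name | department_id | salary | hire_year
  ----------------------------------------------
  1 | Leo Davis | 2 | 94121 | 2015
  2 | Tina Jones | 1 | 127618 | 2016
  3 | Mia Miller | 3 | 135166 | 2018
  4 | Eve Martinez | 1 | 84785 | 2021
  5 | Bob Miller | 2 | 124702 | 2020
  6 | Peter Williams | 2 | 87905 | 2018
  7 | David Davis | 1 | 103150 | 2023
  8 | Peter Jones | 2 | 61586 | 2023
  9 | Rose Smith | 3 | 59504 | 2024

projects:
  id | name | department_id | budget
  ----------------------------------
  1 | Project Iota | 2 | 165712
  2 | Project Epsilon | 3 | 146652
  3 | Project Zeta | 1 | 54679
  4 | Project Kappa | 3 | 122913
SELECT name, hire_year FROM employees WHERE hire_year < 2018

Execution result:
name | hire_year
Leo Davis | 2015
Tina Jones | 2016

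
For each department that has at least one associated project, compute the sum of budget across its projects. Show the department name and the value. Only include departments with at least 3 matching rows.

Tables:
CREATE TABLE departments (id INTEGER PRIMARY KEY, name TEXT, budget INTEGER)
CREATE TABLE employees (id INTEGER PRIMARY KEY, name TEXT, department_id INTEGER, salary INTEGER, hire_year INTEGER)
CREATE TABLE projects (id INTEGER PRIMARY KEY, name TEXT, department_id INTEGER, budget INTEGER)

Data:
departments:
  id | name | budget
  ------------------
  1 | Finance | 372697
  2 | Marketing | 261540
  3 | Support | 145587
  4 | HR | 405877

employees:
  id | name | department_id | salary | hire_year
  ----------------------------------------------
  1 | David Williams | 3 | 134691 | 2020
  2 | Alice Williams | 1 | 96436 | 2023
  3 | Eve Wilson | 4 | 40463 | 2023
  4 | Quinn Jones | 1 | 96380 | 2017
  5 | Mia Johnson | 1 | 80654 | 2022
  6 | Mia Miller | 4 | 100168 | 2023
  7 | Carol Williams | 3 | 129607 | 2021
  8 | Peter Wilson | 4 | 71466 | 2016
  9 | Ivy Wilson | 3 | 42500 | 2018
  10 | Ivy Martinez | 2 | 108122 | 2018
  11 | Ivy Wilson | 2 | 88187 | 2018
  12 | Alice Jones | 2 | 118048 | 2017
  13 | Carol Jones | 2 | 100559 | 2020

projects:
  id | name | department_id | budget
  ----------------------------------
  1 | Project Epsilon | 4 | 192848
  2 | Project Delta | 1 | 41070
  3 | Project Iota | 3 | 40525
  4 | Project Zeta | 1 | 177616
SELECT p.name, SUM(c.budget) AS sum_budget FROM projects c JOIN departments p ON c.department_id = p.id GROUP BY p.id, p.name HAVING COUNT(*) >= 3

Execution result:
(no rows)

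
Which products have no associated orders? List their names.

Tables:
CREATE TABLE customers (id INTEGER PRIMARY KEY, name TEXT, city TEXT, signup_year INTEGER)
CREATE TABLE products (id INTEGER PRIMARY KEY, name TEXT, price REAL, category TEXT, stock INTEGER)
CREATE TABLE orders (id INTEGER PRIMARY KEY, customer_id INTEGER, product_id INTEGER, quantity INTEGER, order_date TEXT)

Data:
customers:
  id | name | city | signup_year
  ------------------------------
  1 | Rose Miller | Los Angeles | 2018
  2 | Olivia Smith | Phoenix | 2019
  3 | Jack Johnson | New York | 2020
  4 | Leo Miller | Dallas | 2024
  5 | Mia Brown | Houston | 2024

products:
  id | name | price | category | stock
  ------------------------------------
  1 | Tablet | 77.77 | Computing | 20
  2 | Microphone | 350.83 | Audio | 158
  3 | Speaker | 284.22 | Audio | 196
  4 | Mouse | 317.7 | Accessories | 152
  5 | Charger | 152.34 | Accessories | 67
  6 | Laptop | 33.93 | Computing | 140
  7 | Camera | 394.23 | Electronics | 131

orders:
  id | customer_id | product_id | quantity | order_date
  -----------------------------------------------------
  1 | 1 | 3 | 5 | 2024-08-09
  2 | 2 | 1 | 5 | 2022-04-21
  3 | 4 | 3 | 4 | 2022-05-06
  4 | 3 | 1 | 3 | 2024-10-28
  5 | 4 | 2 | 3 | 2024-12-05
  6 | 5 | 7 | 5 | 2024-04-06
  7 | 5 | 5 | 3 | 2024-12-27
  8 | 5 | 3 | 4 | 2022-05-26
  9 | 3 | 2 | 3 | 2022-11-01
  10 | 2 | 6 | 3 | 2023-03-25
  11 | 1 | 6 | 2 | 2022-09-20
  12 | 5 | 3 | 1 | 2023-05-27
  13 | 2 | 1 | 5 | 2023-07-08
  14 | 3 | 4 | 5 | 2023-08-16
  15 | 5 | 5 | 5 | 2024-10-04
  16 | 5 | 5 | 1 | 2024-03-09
SELECT p.name FROM products p LEFT JOIN orders c ON c.product_id = p.id WHERE c.id IS NULL

Execution result:
(no rows)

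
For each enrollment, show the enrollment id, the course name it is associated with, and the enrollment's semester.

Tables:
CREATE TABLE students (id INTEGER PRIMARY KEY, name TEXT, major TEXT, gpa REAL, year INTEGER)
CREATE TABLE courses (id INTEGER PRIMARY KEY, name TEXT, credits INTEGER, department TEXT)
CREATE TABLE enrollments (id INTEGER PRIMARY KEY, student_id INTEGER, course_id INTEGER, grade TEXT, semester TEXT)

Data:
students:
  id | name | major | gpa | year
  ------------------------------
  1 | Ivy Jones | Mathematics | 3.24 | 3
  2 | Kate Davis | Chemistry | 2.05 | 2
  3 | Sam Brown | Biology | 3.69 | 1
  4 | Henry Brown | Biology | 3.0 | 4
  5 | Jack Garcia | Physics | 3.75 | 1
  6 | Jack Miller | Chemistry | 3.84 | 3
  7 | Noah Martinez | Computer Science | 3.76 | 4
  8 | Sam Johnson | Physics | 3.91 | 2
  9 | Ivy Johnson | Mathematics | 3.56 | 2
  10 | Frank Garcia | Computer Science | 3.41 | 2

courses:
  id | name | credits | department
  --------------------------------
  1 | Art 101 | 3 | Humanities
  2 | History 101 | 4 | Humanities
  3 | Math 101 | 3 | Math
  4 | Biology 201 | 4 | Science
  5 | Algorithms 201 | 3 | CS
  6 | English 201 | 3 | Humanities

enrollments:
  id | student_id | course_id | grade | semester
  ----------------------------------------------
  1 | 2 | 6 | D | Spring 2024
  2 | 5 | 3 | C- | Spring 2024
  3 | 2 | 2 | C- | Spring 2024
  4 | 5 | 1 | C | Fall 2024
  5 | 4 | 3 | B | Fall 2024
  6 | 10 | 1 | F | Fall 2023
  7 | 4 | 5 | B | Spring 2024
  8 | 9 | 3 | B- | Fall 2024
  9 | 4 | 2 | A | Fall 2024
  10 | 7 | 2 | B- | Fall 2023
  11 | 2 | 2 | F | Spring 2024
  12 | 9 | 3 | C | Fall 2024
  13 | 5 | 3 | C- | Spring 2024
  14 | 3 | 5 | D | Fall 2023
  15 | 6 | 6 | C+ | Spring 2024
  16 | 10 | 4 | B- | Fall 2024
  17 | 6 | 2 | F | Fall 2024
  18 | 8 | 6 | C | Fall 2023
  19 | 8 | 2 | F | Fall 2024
SELECT c.id, p.name AS course, c.semester FROM enrollments c JOIN courses p ON c.course_id = p.id

Execution result:
id | course | semester
1 | English 201 | Spring 2024
2 | Math 101 | Spring 2024
3 | History 101 | Spring 2024
4 | Art 101 | Fall 2024
5 | Math 101 | Fall 2024
6 | Art 101 | Fall 2023
7 | Algorithms 201 | Spring 2024
8 | Math 101 | Fall 2024
9 | History 101 | Fall 2024
10 | History 101 | Fall 2023
11 | History 101 | Spring 2024
12 | Math 101 | Fall 2024
13 | Math 101 | Spring 2024
14 | Algorithms 201 | Fall 2023
15 | English 201 | Spring 2024
16 | Biology 201 | Fall 2024
17 | History 101 | Fall 2024
18 | English 201 | Fall 2023
19 | History 101 | Fall 2024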